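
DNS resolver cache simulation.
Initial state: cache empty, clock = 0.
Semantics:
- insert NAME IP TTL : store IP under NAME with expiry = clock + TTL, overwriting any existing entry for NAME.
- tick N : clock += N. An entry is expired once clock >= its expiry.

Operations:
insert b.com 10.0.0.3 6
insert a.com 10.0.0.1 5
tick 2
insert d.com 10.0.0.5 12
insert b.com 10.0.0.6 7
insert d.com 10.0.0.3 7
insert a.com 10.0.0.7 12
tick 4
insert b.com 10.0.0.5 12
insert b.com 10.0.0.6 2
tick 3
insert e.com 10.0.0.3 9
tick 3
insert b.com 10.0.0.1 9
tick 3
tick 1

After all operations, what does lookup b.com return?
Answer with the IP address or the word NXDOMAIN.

Answer: 10.0.0.1

Derivation:
Op 1: insert b.com -> 10.0.0.3 (expiry=0+6=6). clock=0
Op 2: insert a.com -> 10.0.0.1 (expiry=0+5=5). clock=0
Op 3: tick 2 -> clock=2.
Op 4: insert d.com -> 10.0.0.5 (expiry=2+12=14). clock=2
Op 5: insert b.com -> 10.0.0.6 (expiry=2+7=9). clock=2
Op 6: insert d.com -> 10.0.0.3 (expiry=2+7=9). clock=2
Op 7: insert a.com -> 10.0.0.7 (expiry=2+12=14). clock=2
Op 8: tick 4 -> clock=6.
Op 9: insert b.com -> 10.0.0.5 (expiry=6+12=18). clock=6
Op 10: insert b.com -> 10.0.0.6 (expiry=6+2=8). clock=6
Op 11: tick 3 -> clock=9. purged={b.com,d.com}
Op 12: insert e.com -> 10.0.0.3 (expiry=9+9=18). clock=9
Op 13: tick 3 -> clock=12.
Op 14: insert b.com -> 10.0.0.1 (expiry=12+9=21). clock=12
Op 15: tick 3 -> clock=15. purged={a.com}
Op 16: tick 1 -> clock=16.
lookup b.com: present, ip=10.0.0.1 expiry=21 > clock=16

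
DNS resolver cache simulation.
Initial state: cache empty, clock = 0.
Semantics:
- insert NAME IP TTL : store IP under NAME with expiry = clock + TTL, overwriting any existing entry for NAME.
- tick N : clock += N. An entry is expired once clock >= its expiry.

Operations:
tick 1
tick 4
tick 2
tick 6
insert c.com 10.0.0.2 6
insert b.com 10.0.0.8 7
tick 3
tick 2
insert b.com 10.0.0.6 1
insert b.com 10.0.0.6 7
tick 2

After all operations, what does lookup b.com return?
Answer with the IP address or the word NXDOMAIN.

Op 1: tick 1 -> clock=1.
Op 2: tick 4 -> clock=5.
Op 3: tick 2 -> clock=7.
Op 4: tick 6 -> clock=13.
Op 5: insert c.com -> 10.0.0.2 (expiry=13+6=19). clock=13
Op 6: insert b.com -> 10.0.0.8 (expiry=13+7=20). clock=13
Op 7: tick 3 -> clock=16.
Op 8: tick 2 -> clock=18.
Op 9: insert b.com -> 10.0.0.6 (expiry=18+1=19). clock=18
Op 10: insert b.com -> 10.0.0.6 (expiry=18+7=25). clock=18
Op 11: tick 2 -> clock=20. purged={c.com}
lookup b.com: present, ip=10.0.0.6 expiry=25 > clock=20

Answer: 10.0.0.6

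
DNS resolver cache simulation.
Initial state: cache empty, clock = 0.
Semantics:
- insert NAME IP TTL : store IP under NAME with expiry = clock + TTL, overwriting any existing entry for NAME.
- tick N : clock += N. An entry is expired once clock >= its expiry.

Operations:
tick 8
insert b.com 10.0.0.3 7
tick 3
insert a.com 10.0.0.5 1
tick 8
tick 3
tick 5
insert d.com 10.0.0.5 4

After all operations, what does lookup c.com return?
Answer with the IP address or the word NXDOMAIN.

Op 1: tick 8 -> clock=8.
Op 2: insert b.com -> 10.0.0.3 (expiry=8+7=15). clock=8
Op 3: tick 3 -> clock=11.
Op 4: insert a.com -> 10.0.0.5 (expiry=11+1=12). clock=11
Op 5: tick 8 -> clock=19. purged={a.com,b.com}
Op 6: tick 3 -> clock=22.
Op 7: tick 5 -> clock=27.
Op 8: insert d.com -> 10.0.0.5 (expiry=27+4=31). clock=27
lookup c.com: not in cache (expired or never inserted)

Answer: NXDOMAIN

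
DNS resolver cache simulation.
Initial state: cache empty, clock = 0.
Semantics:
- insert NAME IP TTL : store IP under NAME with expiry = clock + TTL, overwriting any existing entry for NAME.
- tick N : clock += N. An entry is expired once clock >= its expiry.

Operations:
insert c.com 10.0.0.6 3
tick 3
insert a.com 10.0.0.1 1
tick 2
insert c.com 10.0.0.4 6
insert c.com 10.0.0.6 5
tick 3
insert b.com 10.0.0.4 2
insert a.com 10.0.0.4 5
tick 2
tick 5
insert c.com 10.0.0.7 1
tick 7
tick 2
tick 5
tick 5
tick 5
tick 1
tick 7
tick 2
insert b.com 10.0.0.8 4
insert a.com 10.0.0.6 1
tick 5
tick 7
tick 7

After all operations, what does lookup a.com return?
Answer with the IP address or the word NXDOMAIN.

Answer: NXDOMAIN

Derivation:
Op 1: insert c.com -> 10.0.0.6 (expiry=0+3=3). clock=0
Op 2: tick 3 -> clock=3. purged={c.com}
Op 3: insert a.com -> 10.0.0.1 (expiry=3+1=4). clock=3
Op 4: tick 2 -> clock=5. purged={a.com}
Op 5: insert c.com -> 10.0.0.4 (expiry=5+6=11). clock=5
Op 6: insert c.com -> 10.0.0.6 (expiry=5+5=10). clock=5
Op 7: tick 3 -> clock=8.
Op 8: insert b.com -> 10.0.0.4 (expiry=8+2=10). clock=8
Op 9: insert a.com -> 10.0.0.4 (expiry=8+5=13). clock=8
Op 10: tick 2 -> clock=10. purged={b.com,c.com}
Op 11: tick 5 -> clock=15. purged={a.com}
Op 12: insert c.com -> 10.0.0.7 (expiry=15+1=16). clock=15
Op 13: tick 7 -> clock=22. purged={c.com}
Op 14: tick 2 -> clock=24.
Op 15: tick 5 -> clock=29.
Op 16: tick 5 -> clock=34.
Op 17: tick 5 -> clock=39.
Op 18: tick 1 -> clock=40.
Op 19: tick 7 -> clock=47.
Op 20: tick 2 -> clock=49.
Op 21: insert b.com -> 10.0.0.8 (expiry=49+4=53). clock=49
Op 22: insert a.com -> 10.0.0.6 (expiry=49+1=50). clock=49
Op 23: tick 5 -> clock=54. purged={a.com,b.com}
Op 24: tick 7 -> clock=61.
Op 25: tick 7 -> clock=68.
lookup a.com: not in cache (expired or never inserted)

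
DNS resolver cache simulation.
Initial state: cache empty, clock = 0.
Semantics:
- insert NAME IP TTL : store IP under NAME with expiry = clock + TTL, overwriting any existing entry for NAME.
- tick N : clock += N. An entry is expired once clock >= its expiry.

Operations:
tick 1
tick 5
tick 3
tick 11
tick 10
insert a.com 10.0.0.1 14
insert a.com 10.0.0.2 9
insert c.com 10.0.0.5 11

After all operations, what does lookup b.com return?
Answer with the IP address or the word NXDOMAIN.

Answer: NXDOMAIN

Derivation:
Op 1: tick 1 -> clock=1.
Op 2: tick 5 -> clock=6.
Op 3: tick 3 -> clock=9.
Op 4: tick 11 -> clock=20.
Op 5: tick 10 -> clock=30.
Op 6: insert a.com -> 10.0.0.1 (expiry=30+14=44). clock=30
Op 7: insert a.com -> 10.0.0.2 (expiry=30+9=39). clock=30
Op 8: insert c.com -> 10.0.0.5 (expiry=30+11=41). clock=30
lookup b.com: not in cache (expired or never inserted)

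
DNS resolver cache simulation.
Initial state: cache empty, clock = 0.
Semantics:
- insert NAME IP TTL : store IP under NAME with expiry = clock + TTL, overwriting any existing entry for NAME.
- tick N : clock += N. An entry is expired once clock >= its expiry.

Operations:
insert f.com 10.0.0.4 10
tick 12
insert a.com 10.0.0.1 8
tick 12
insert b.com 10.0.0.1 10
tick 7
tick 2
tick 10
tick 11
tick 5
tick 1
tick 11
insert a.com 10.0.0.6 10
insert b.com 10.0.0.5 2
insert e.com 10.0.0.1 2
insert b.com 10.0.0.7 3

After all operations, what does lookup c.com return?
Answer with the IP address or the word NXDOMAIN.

Answer: NXDOMAIN

Derivation:
Op 1: insert f.com -> 10.0.0.4 (expiry=0+10=10). clock=0
Op 2: tick 12 -> clock=12. purged={f.com}
Op 3: insert a.com -> 10.0.0.1 (expiry=12+8=20). clock=12
Op 4: tick 12 -> clock=24. purged={a.com}
Op 5: insert b.com -> 10.0.0.1 (expiry=24+10=34). clock=24
Op 6: tick 7 -> clock=31.
Op 7: tick 2 -> clock=33.
Op 8: tick 10 -> clock=43. purged={b.com}
Op 9: tick 11 -> clock=54.
Op 10: tick 5 -> clock=59.
Op 11: tick 1 -> clock=60.
Op 12: tick 11 -> clock=71.
Op 13: insert a.com -> 10.0.0.6 (expiry=71+10=81). clock=71
Op 14: insert b.com -> 10.0.0.5 (expiry=71+2=73). clock=71
Op 15: insert e.com -> 10.0.0.1 (expiry=71+2=73). clock=71
Op 16: insert b.com -> 10.0.0.7 (expiry=71+3=74). clock=71
lookup c.com: not in cache (expired or never inserted)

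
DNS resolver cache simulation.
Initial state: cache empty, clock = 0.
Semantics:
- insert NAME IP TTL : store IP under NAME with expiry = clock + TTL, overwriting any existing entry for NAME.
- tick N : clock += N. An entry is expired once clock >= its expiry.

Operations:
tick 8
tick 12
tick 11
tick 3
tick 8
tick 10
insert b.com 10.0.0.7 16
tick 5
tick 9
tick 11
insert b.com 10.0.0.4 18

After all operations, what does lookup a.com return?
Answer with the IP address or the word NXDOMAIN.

Op 1: tick 8 -> clock=8.
Op 2: tick 12 -> clock=20.
Op 3: tick 11 -> clock=31.
Op 4: tick 3 -> clock=34.
Op 5: tick 8 -> clock=42.
Op 6: tick 10 -> clock=52.
Op 7: insert b.com -> 10.0.0.7 (expiry=52+16=68). clock=52
Op 8: tick 5 -> clock=57.
Op 9: tick 9 -> clock=66.
Op 10: tick 11 -> clock=77. purged={b.com}
Op 11: insert b.com -> 10.0.0.4 (expiry=77+18=95). clock=77
lookup a.com: not in cache (expired or never inserted)

Answer: NXDOMAIN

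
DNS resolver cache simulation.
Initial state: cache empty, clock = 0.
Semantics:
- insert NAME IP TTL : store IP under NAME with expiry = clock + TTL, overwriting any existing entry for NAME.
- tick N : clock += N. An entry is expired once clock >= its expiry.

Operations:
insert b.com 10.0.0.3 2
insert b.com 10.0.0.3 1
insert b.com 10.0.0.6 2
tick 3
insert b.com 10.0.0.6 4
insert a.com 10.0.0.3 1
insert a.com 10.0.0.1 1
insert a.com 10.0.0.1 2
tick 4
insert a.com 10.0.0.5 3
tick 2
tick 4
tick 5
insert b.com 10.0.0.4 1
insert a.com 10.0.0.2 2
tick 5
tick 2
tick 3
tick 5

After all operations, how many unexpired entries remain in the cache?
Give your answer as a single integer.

Answer: 0

Derivation:
Op 1: insert b.com -> 10.0.0.3 (expiry=0+2=2). clock=0
Op 2: insert b.com -> 10.0.0.3 (expiry=0+1=1). clock=0
Op 3: insert b.com -> 10.0.0.6 (expiry=0+2=2). clock=0
Op 4: tick 3 -> clock=3. purged={b.com}
Op 5: insert b.com -> 10.0.0.6 (expiry=3+4=7). clock=3
Op 6: insert a.com -> 10.0.0.3 (expiry=3+1=4). clock=3
Op 7: insert a.com -> 10.0.0.1 (expiry=3+1=4). clock=3
Op 8: insert a.com -> 10.0.0.1 (expiry=3+2=5). clock=3
Op 9: tick 4 -> clock=7. purged={a.com,b.com}
Op 10: insert a.com -> 10.0.0.5 (expiry=7+3=10). clock=7
Op 11: tick 2 -> clock=9.
Op 12: tick 4 -> clock=13. purged={a.com}
Op 13: tick 5 -> clock=18.
Op 14: insert b.com -> 10.0.0.4 (expiry=18+1=19). clock=18
Op 15: insert a.com -> 10.0.0.2 (expiry=18+2=20). clock=18
Op 16: tick 5 -> clock=23. purged={a.com,b.com}
Op 17: tick 2 -> clock=25.
Op 18: tick 3 -> clock=28.
Op 19: tick 5 -> clock=33.
Final cache (unexpired): {} -> size=0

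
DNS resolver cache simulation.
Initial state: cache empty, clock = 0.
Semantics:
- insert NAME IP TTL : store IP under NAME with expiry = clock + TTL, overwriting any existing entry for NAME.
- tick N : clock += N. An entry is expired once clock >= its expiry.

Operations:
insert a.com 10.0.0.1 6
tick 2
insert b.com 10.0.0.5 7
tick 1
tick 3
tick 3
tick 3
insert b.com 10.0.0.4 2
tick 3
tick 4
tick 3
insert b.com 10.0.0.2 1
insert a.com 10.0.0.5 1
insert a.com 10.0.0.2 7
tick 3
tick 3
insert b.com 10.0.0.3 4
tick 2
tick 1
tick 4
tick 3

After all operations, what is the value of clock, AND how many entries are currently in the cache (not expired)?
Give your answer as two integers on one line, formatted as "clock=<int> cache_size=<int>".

Op 1: insert a.com -> 10.0.0.1 (expiry=0+6=6). clock=0
Op 2: tick 2 -> clock=2.
Op 3: insert b.com -> 10.0.0.5 (expiry=2+7=9). clock=2
Op 4: tick 1 -> clock=3.
Op 5: tick 3 -> clock=6. purged={a.com}
Op 6: tick 3 -> clock=9. purged={b.com}
Op 7: tick 3 -> clock=12.
Op 8: insert b.com -> 10.0.0.4 (expiry=12+2=14). clock=12
Op 9: tick 3 -> clock=15. purged={b.com}
Op 10: tick 4 -> clock=19.
Op 11: tick 3 -> clock=22.
Op 12: insert b.com -> 10.0.0.2 (expiry=22+1=23). clock=22
Op 13: insert a.com -> 10.0.0.5 (expiry=22+1=23). clock=22
Op 14: insert a.com -> 10.0.0.2 (expiry=22+7=29). clock=22
Op 15: tick 3 -> clock=25. purged={b.com}
Op 16: tick 3 -> clock=28.
Op 17: insert b.com -> 10.0.0.3 (expiry=28+4=32). clock=28
Op 18: tick 2 -> clock=30. purged={a.com}
Op 19: tick 1 -> clock=31.
Op 20: tick 4 -> clock=35. purged={b.com}
Op 21: tick 3 -> clock=38.
Final clock = 38
Final cache (unexpired): {} -> size=0

Answer: clock=38 cache_size=0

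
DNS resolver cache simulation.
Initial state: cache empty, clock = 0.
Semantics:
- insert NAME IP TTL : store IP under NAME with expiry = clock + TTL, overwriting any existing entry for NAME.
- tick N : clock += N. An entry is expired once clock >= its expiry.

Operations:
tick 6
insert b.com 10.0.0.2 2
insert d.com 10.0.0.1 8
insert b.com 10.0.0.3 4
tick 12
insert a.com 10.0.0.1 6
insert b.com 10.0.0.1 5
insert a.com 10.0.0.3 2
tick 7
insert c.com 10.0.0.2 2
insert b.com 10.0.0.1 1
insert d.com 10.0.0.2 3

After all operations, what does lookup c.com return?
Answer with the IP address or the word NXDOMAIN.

Op 1: tick 6 -> clock=6.
Op 2: insert b.com -> 10.0.0.2 (expiry=6+2=8). clock=6
Op 3: insert d.com -> 10.0.0.1 (expiry=6+8=14). clock=6
Op 4: insert b.com -> 10.0.0.3 (expiry=6+4=10). clock=6
Op 5: tick 12 -> clock=18. purged={b.com,d.com}
Op 6: insert a.com -> 10.0.0.1 (expiry=18+6=24). clock=18
Op 7: insert b.com -> 10.0.0.1 (expiry=18+5=23). clock=18
Op 8: insert a.com -> 10.0.0.3 (expiry=18+2=20). clock=18
Op 9: tick 7 -> clock=25. purged={a.com,b.com}
Op 10: insert c.com -> 10.0.0.2 (expiry=25+2=27). clock=25
Op 11: insert b.com -> 10.0.0.1 (expiry=25+1=26). clock=25
Op 12: insert d.com -> 10.0.0.2 (expiry=25+3=28). clock=25
lookup c.com: present, ip=10.0.0.2 expiry=27 > clock=25

Answer: 10.0.0.2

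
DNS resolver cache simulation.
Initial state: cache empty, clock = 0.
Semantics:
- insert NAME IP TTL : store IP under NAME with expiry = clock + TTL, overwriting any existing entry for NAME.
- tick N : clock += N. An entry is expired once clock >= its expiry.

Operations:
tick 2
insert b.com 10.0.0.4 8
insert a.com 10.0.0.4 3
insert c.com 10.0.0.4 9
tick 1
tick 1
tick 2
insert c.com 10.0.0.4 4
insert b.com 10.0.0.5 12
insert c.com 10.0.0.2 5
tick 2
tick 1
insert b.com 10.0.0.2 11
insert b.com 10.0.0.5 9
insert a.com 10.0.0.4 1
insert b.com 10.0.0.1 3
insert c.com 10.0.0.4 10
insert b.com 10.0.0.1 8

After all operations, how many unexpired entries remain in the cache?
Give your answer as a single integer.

Op 1: tick 2 -> clock=2.
Op 2: insert b.com -> 10.0.0.4 (expiry=2+8=10). clock=2
Op 3: insert a.com -> 10.0.0.4 (expiry=2+3=5). clock=2
Op 4: insert c.com -> 10.0.0.4 (expiry=2+9=11). clock=2
Op 5: tick 1 -> clock=3.
Op 6: tick 1 -> clock=4.
Op 7: tick 2 -> clock=6. purged={a.com}
Op 8: insert c.com -> 10.0.0.4 (expiry=6+4=10). clock=6
Op 9: insert b.com -> 10.0.0.5 (expiry=6+12=18). clock=6
Op 10: insert c.com -> 10.0.0.2 (expiry=6+5=11). clock=6
Op 11: tick 2 -> clock=8.
Op 12: tick 1 -> clock=9.
Op 13: insert b.com -> 10.0.0.2 (expiry=9+11=20). clock=9
Op 14: insert b.com -> 10.0.0.5 (expiry=9+9=18). clock=9
Op 15: insert a.com -> 10.0.0.4 (expiry=9+1=10). clock=9
Op 16: insert b.com -> 10.0.0.1 (expiry=9+3=12). clock=9
Op 17: insert c.com -> 10.0.0.4 (expiry=9+10=19). clock=9
Op 18: insert b.com -> 10.0.0.1 (expiry=9+8=17). clock=9
Final cache (unexpired): {a.com,b.com,c.com} -> size=3

Answer: 3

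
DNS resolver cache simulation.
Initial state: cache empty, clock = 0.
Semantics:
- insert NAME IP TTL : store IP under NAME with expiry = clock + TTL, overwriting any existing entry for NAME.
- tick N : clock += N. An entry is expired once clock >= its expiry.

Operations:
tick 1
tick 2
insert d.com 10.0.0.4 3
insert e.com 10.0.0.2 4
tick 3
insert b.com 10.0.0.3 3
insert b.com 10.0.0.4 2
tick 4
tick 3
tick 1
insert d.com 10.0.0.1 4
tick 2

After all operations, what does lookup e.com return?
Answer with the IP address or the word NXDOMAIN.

Op 1: tick 1 -> clock=1.
Op 2: tick 2 -> clock=3.
Op 3: insert d.com -> 10.0.0.4 (expiry=3+3=6). clock=3
Op 4: insert e.com -> 10.0.0.2 (expiry=3+4=7). clock=3
Op 5: tick 3 -> clock=6. purged={d.com}
Op 6: insert b.com -> 10.0.0.3 (expiry=6+3=9). clock=6
Op 7: insert b.com -> 10.0.0.4 (expiry=6+2=8). clock=6
Op 8: tick 4 -> clock=10. purged={b.com,e.com}
Op 9: tick 3 -> clock=13.
Op 10: tick 1 -> clock=14.
Op 11: insert d.com -> 10.0.0.1 (expiry=14+4=18). clock=14
Op 12: tick 2 -> clock=16.
lookup e.com: not in cache (expired or never inserted)

Answer: NXDOMAIN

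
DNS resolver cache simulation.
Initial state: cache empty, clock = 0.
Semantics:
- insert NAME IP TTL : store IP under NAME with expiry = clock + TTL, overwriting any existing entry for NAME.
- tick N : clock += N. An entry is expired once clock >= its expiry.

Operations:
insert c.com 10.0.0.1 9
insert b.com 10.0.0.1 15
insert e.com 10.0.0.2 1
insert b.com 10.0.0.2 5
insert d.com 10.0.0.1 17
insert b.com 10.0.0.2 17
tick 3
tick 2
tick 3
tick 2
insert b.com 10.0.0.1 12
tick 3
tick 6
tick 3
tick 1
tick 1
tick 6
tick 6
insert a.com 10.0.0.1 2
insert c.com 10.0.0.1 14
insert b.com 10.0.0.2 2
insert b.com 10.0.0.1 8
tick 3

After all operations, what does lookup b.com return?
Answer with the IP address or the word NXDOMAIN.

Answer: 10.0.0.1

Derivation:
Op 1: insert c.com -> 10.0.0.1 (expiry=0+9=9). clock=0
Op 2: insert b.com -> 10.0.0.1 (expiry=0+15=15). clock=0
Op 3: insert e.com -> 10.0.0.2 (expiry=0+1=1). clock=0
Op 4: insert b.com -> 10.0.0.2 (expiry=0+5=5). clock=0
Op 5: insert d.com -> 10.0.0.1 (expiry=0+17=17). clock=0
Op 6: insert b.com -> 10.0.0.2 (expiry=0+17=17). clock=0
Op 7: tick 3 -> clock=3. purged={e.com}
Op 8: tick 2 -> clock=5.
Op 9: tick 3 -> clock=8.
Op 10: tick 2 -> clock=10. purged={c.com}
Op 11: insert b.com -> 10.0.0.1 (expiry=10+12=22). clock=10
Op 12: tick 3 -> clock=13.
Op 13: tick 6 -> clock=19. purged={d.com}
Op 14: tick 3 -> clock=22. purged={b.com}
Op 15: tick 1 -> clock=23.
Op 16: tick 1 -> clock=24.
Op 17: tick 6 -> clock=30.
Op 18: tick 6 -> clock=36.
Op 19: insert a.com -> 10.0.0.1 (expiry=36+2=38). clock=36
Op 20: insert c.com -> 10.0.0.1 (expiry=36+14=50). clock=36
Op 21: insert b.com -> 10.0.0.2 (expiry=36+2=38). clock=36
Op 22: insert b.com -> 10.0.0.1 (expiry=36+8=44). clock=36
Op 23: tick 3 -> clock=39. purged={a.com}
lookup b.com: present, ip=10.0.0.1 expiry=44 > clock=39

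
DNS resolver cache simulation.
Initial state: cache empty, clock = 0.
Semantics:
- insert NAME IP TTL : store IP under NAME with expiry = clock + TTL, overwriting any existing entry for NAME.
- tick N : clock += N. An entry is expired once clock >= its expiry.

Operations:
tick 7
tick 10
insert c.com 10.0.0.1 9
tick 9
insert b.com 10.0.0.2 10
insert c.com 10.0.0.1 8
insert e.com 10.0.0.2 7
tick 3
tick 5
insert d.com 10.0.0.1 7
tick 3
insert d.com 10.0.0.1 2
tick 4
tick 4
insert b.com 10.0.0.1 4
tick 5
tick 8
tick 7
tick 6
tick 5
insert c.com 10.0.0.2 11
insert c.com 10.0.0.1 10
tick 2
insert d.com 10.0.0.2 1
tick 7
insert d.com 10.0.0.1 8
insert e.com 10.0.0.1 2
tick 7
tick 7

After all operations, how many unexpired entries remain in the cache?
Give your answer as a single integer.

Op 1: tick 7 -> clock=7.
Op 2: tick 10 -> clock=17.
Op 3: insert c.com -> 10.0.0.1 (expiry=17+9=26). clock=17
Op 4: tick 9 -> clock=26. purged={c.com}
Op 5: insert b.com -> 10.0.0.2 (expiry=26+10=36). clock=26
Op 6: insert c.com -> 10.0.0.1 (expiry=26+8=34). clock=26
Op 7: insert e.com -> 10.0.0.2 (expiry=26+7=33). clock=26
Op 8: tick 3 -> clock=29.
Op 9: tick 5 -> clock=34. purged={c.com,e.com}
Op 10: insert d.com -> 10.0.0.1 (expiry=34+7=41). clock=34
Op 11: tick 3 -> clock=37. purged={b.com}
Op 12: insert d.com -> 10.0.0.1 (expiry=37+2=39). clock=37
Op 13: tick 4 -> clock=41. purged={d.com}
Op 14: tick 4 -> clock=45.
Op 15: insert b.com -> 10.0.0.1 (expiry=45+4=49). clock=45
Op 16: tick 5 -> clock=50. purged={b.com}
Op 17: tick 8 -> clock=58.
Op 18: tick 7 -> clock=65.
Op 19: tick 6 -> clock=71.
Op 20: tick 5 -> clock=76.
Op 21: insert c.com -> 10.0.0.2 (expiry=76+11=87). clock=76
Op 22: insert c.com -> 10.0.0.1 (expiry=76+10=86). clock=76
Op 23: tick 2 -> clock=78.
Op 24: insert d.com -> 10.0.0.2 (expiry=78+1=79). clock=78
Op 25: tick 7 -> clock=85. purged={d.com}
Op 26: insert d.com -> 10.0.0.1 (expiry=85+8=93). clock=85
Op 27: insert e.com -> 10.0.0.1 (expiry=85+2=87). clock=85
Op 28: tick 7 -> clock=92. purged={c.com,e.com}
Op 29: tick 7 -> clock=99. purged={d.com}
Final cache (unexpired): {} -> size=0

Answer: 0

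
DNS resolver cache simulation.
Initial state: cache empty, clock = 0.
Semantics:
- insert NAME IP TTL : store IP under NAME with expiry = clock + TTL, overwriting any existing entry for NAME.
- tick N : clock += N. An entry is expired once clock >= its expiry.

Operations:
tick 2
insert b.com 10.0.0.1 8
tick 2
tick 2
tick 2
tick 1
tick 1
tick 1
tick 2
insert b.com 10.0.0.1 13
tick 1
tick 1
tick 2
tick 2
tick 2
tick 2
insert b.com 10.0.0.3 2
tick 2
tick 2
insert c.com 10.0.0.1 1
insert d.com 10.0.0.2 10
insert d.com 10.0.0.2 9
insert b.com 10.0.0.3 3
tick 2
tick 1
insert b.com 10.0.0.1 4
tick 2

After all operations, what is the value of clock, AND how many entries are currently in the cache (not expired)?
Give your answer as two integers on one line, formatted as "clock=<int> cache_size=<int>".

Op 1: tick 2 -> clock=2.
Op 2: insert b.com -> 10.0.0.1 (expiry=2+8=10). clock=2
Op 3: tick 2 -> clock=4.
Op 4: tick 2 -> clock=6.
Op 5: tick 2 -> clock=8.
Op 6: tick 1 -> clock=9.
Op 7: tick 1 -> clock=10. purged={b.com}
Op 8: tick 1 -> clock=11.
Op 9: tick 2 -> clock=13.
Op 10: insert b.com -> 10.0.0.1 (expiry=13+13=26). clock=13
Op 11: tick 1 -> clock=14.
Op 12: tick 1 -> clock=15.
Op 13: tick 2 -> clock=17.
Op 14: tick 2 -> clock=19.
Op 15: tick 2 -> clock=21.
Op 16: tick 2 -> clock=23.
Op 17: insert b.com -> 10.0.0.3 (expiry=23+2=25). clock=23
Op 18: tick 2 -> clock=25. purged={b.com}
Op 19: tick 2 -> clock=27.
Op 20: insert c.com -> 10.0.0.1 (expiry=27+1=28). clock=27
Op 21: insert d.com -> 10.0.0.2 (expiry=27+10=37). clock=27
Op 22: insert d.com -> 10.0.0.2 (expiry=27+9=36). clock=27
Op 23: insert b.com -> 10.0.0.3 (expiry=27+3=30). clock=27
Op 24: tick 2 -> clock=29. purged={c.com}
Op 25: tick 1 -> clock=30. purged={b.com}
Op 26: insert b.com -> 10.0.0.1 (expiry=30+4=34). clock=30
Op 27: tick 2 -> clock=32.
Final clock = 32
Final cache (unexpired): {b.com,d.com} -> size=2

Answer: clock=32 cache_size=2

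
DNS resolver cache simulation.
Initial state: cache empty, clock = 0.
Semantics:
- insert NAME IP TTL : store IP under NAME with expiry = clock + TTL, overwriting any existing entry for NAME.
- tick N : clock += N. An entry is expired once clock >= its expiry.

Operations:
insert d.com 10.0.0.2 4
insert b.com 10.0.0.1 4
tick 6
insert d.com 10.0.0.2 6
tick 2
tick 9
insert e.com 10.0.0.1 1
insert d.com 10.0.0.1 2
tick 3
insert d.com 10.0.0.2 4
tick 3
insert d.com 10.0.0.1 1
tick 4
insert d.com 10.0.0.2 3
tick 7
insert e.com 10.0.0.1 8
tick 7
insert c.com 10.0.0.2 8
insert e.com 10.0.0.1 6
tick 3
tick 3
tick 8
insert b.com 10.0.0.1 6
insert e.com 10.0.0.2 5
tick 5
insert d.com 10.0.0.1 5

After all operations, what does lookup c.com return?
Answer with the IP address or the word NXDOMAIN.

Op 1: insert d.com -> 10.0.0.2 (expiry=0+4=4). clock=0
Op 2: insert b.com -> 10.0.0.1 (expiry=0+4=4). clock=0
Op 3: tick 6 -> clock=6. purged={b.com,d.com}
Op 4: insert d.com -> 10.0.0.2 (expiry=6+6=12). clock=6
Op 5: tick 2 -> clock=8.
Op 6: tick 9 -> clock=17. purged={d.com}
Op 7: insert e.com -> 10.0.0.1 (expiry=17+1=18). clock=17
Op 8: insert d.com -> 10.0.0.1 (expiry=17+2=19). clock=17
Op 9: tick 3 -> clock=20. purged={d.com,e.com}
Op 10: insert d.com -> 10.0.0.2 (expiry=20+4=24). clock=20
Op 11: tick 3 -> clock=23.
Op 12: insert d.com -> 10.0.0.1 (expiry=23+1=24). clock=23
Op 13: tick 4 -> clock=27. purged={d.com}
Op 14: insert d.com -> 10.0.0.2 (expiry=27+3=30). clock=27
Op 15: tick 7 -> clock=34. purged={d.com}
Op 16: insert e.com -> 10.0.0.1 (expiry=34+8=42). clock=34
Op 17: tick 7 -> clock=41.
Op 18: insert c.com -> 10.0.0.2 (expiry=41+8=49). clock=41
Op 19: insert e.com -> 10.0.0.1 (expiry=41+6=47). clock=41
Op 20: tick 3 -> clock=44.
Op 21: tick 3 -> clock=47. purged={e.com}
Op 22: tick 8 -> clock=55. purged={c.com}
Op 23: insert b.com -> 10.0.0.1 (expiry=55+6=61). clock=55
Op 24: insert e.com -> 10.0.0.2 (expiry=55+5=60). clock=55
Op 25: tick 5 -> clock=60. purged={e.com}
Op 26: insert d.com -> 10.0.0.1 (expiry=60+5=65). clock=60
lookup c.com: not in cache (expired or never inserted)

Answer: NXDOMAIN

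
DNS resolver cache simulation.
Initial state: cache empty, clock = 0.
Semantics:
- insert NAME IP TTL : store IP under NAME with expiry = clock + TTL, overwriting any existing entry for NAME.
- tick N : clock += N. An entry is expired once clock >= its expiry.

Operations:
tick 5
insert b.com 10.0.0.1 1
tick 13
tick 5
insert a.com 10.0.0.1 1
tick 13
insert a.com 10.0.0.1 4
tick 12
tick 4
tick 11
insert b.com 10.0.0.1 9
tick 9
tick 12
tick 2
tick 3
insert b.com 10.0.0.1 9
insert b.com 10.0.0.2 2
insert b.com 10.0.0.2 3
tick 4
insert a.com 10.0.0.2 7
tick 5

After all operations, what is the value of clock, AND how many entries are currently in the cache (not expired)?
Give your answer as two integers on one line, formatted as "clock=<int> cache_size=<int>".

Op 1: tick 5 -> clock=5.
Op 2: insert b.com -> 10.0.0.1 (expiry=5+1=6). clock=5
Op 3: tick 13 -> clock=18. purged={b.com}
Op 4: tick 5 -> clock=23.
Op 5: insert a.com -> 10.0.0.1 (expiry=23+1=24). clock=23
Op 6: tick 13 -> clock=36. purged={a.com}
Op 7: insert a.com -> 10.0.0.1 (expiry=36+4=40). clock=36
Op 8: tick 12 -> clock=48. purged={a.com}
Op 9: tick 4 -> clock=52.
Op 10: tick 11 -> clock=63.
Op 11: insert b.com -> 10.0.0.1 (expiry=63+9=72). clock=63
Op 12: tick 9 -> clock=72. purged={b.com}
Op 13: tick 12 -> clock=84.
Op 14: tick 2 -> clock=86.
Op 15: tick 3 -> clock=89.
Op 16: insert b.com -> 10.0.0.1 (expiry=89+9=98). clock=89
Op 17: insert b.com -> 10.0.0.2 (expiry=89+2=91). clock=89
Op 18: insert b.com -> 10.0.0.2 (expiry=89+3=92). clock=89
Op 19: tick 4 -> clock=93. purged={b.com}
Op 20: insert a.com -> 10.0.0.2 (expiry=93+7=100). clock=93
Op 21: tick 5 -> clock=98.
Final clock = 98
Final cache (unexpired): {a.com} -> size=1

Answer: clock=98 cache_size=1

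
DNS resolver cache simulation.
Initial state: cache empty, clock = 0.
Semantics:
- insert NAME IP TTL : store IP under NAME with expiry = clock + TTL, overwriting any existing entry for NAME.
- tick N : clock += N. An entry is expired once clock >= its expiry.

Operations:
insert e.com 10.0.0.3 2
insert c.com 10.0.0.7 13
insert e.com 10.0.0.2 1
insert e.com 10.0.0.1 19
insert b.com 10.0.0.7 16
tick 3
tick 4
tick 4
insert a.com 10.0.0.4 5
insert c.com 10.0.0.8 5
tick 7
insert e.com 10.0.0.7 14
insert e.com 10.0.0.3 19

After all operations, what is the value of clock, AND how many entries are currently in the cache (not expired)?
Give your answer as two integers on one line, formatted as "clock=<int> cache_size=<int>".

Answer: clock=18 cache_size=1

Derivation:
Op 1: insert e.com -> 10.0.0.3 (expiry=0+2=2). clock=0
Op 2: insert c.com -> 10.0.0.7 (expiry=0+13=13). clock=0
Op 3: insert e.com -> 10.0.0.2 (expiry=0+1=1). clock=0
Op 4: insert e.com -> 10.0.0.1 (expiry=0+19=19). clock=0
Op 5: insert b.com -> 10.0.0.7 (expiry=0+16=16). clock=0
Op 6: tick 3 -> clock=3.
Op 7: tick 4 -> clock=7.
Op 8: tick 4 -> clock=11.
Op 9: insert a.com -> 10.0.0.4 (expiry=11+5=16). clock=11
Op 10: insert c.com -> 10.0.0.8 (expiry=11+5=16). clock=11
Op 11: tick 7 -> clock=18. purged={a.com,b.com,c.com}
Op 12: insert e.com -> 10.0.0.7 (expiry=18+14=32). clock=18
Op 13: insert e.com -> 10.0.0.3 (expiry=18+19=37). clock=18
Final clock = 18
Final cache (unexpired): {e.com} -> size=1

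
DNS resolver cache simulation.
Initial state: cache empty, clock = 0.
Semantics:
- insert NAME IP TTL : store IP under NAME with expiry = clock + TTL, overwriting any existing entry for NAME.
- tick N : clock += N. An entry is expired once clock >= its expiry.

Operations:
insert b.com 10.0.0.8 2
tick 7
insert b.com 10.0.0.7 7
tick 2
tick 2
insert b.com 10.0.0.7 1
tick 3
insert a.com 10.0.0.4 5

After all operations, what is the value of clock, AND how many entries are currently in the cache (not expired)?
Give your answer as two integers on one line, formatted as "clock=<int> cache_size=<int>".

Op 1: insert b.com -> 10.0.0.8 (expiry=0+2=2). clock=0
Op 2: tick 7 -> clock=7. purged={b.com}
Op 3: insert b.com -> 10.0.0.7 (expiry=7+7=14). clock=7
Op 4: tick 2 -> clock=9.
Op 5: tick 2 -> clock=11.
Op 6: insert b.com -> 10.0.0.7 (expiry=11+1=12). clock=11
Op 7: tick 3 -> clock=14. purged={b.com}
Op 8: insert a.com -> 10.0.0.4 (expiry=14+5=19). clock=14
Final clock = 14
Final cache (unexpired): {a.com} -> size=1

Answer: clock=14 cache_size=1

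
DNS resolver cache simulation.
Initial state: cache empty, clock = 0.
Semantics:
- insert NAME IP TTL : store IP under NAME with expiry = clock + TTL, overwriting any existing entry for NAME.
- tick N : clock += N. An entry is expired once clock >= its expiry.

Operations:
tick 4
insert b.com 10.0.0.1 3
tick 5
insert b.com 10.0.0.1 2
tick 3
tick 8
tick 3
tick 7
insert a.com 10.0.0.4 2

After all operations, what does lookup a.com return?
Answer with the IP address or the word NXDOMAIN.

Answer: 10.0.0.4

Derivation:
Op 1: tick 4 -> clock=4.
Op 2: insert b.com -> 10.0.0.1 (expiry=4+3=7). clock=4
Op 3: tick 5 -> clock=9. purged={b.com}
Op 4: insert b.com -> 10.0.0.1 (expiry=9+2=11). clock=9
Op 5: tick 3 -> clock=12. purged={b.com}
Op 6: tick 8 -> clock=20.
Op 7: tick 3 -> clock=23.
Op 8: tick 7 -> clock=30.
Op 9: insert a.com -> 10.0.0.4 (expiry=30+2=32). clock=30
lookup a.com: present, ip=10.0.0.4 expiry=32 > clock=30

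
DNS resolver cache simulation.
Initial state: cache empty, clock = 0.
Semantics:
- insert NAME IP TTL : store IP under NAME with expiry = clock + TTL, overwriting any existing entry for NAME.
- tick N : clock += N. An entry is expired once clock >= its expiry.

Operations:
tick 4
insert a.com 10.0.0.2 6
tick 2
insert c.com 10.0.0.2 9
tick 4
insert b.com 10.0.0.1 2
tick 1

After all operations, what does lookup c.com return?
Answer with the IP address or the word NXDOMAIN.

Answer: 10.0.0.2

Derivation:
Op 1: tick 4 -> clock=4.
Op 2: insert a.com -> 10.0.0.2 (expiry=4+6=10). clock=4
Op 3: tick 2 -> clock=6.
Op 4: insert c.com -> 10.0.0.2 (expiry=6+9=15). clock=6
Op 5: tick 4 -> clock=10. purged={a.com}
Op 6: insert b.com -> 10.0.0.1 (expiry=10+2=12). clock=10
Op 7: tick 1 -> clock=11.
lookup c.com: present, ip=10.0.0.2 expiry=15 > clock=11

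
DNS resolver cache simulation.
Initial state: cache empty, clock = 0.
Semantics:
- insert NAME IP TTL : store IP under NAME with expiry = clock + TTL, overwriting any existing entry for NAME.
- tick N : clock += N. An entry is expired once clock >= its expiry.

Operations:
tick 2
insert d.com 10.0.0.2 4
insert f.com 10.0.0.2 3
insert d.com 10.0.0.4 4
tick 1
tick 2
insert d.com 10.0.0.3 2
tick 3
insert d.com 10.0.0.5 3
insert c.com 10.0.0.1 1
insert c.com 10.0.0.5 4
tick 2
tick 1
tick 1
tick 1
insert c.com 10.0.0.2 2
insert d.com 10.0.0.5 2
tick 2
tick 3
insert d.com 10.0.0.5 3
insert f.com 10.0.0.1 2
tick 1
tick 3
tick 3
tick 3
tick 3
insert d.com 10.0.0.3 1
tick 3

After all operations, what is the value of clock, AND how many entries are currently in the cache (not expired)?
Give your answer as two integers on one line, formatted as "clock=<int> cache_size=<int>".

Op 1: tick 2 -> clock=2.
Op 2: insert d.com -> 10.0.0.2 (expiry=2+4=6). clock=2
Op 3: insert f.com -> 10.0.0.2 (expiry=2+3=5). clock=2
Op 4: insert d.com -> 10.0.0.4 (expiry=2+4=6). clock=2
Op 5: tick 1 -> clock=3.
Op 6: tick 2 -> clock=5. purged={f.com}
Op 7: insert d.com -> 10.0.0.3 (expiry=5+2=7). clock=5
Op 8: tick 3 -> clock=8. purged={d.com}
Op 9: insert d.com -> 10.0.0.5 (expiry=8+3=11). clock=8
Op 10: insert c.com -> 10.0.0.1 (expiry=8+1=9). clock=8
Op 11: insert c.com -> 10.0.0.5 (expiry=8+4=12). clock=8
Op 12: tick 2 -> clock=10.
Op 13: tick 1 -> clock=11. purged={d.com}
Op 14: tick 1 -> clock=12. purged={c.com}
Op 15: tick 1 -> clock=13.
Op 16: insert c.com -> 10.0.0.2 (expiry=13+2=15). clock=13
Op 17: insert d.com -> 10.0.0.5 (expiry=13+2=15). clock=13
Op 18: tick 2 -> clock=15. purged={c.com,d.com}
Op 19: tick 3 -> clock=18.
Op 20: insert d.com -> 10.0.0.5 (expiry=18+3=21). clock=18
Op 21: insert f.com -> 10.0.0.1 (expiry=18+2=20). clock=18
Op 22: tick 1 -> clock=19.
Op 23: tick 3 -> clock=22. purged={d.com,f.com}
Op 24: tick 3 -> clock=25.
Op 25: tick 3 -> clock=28.
Op 26: tick 3 -> clock=31.
Op 27: insert d.com -> 10.0.0.3 (expiry=31+1=32). clock=31
Op 28: tick 3 -> clock=34. purged={d.com}
Final clock = 34
Final cache (unexpired): {} -> size=0

Answer: clock=34 cache_size=0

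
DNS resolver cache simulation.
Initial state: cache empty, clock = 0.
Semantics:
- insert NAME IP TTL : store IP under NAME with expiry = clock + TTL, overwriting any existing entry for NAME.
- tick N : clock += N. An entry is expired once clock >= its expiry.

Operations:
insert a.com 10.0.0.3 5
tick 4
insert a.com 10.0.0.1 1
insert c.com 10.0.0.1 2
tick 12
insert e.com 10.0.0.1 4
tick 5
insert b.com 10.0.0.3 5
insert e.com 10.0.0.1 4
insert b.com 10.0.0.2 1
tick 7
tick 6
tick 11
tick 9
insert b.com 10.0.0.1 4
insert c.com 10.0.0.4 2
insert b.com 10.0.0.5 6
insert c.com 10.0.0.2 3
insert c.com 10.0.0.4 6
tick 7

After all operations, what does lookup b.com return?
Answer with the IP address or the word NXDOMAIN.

Op 1: insert a.com -> 10.0.0.3 (expiry=0+5=5). clock=0
Op 2: tick 4 -> clock=4.
Op 3: insert a.com -> 10.0.0.1 (expiry=4+1=5). clock=4
Op 4: insert c.com -> 10.0.0.1 (expiry=4+2=6). clock=4
Op 5: tick 12 -> clock=16. purged={a.com,c.com}
Op 6: insert e.com -> 10.0.0.1 (expiry=16+4=20). clock=16
Op 7: tick 5 -> clock=21. purged={e.com}
Op 8: insert b.com -> 10.0.0.3 (expiry=21+5=26). clock=21
Op 9: insert e.com -> 10.0.0.1 (expiry=21+4=25). clock=21
Op 10: insert b.com -> 10.0.0.2 (expiry=21+1=22). clock=21
Op 11: tick 7 -> clock=28. purged={b.com,e.com}
Op 12: tick 6 -> clock=34.
Op 13: tick 11 -> clock=45.
Op 14: tick 9 -> clock=54.
Op 15: insert b.com -> 10.0.0.1 (expiry=54+4=58). clock=54
Op 16: insert c.com -> 10.0.0.4 (expiry=54+2=56). clock=54
Op 17: insert b.com -> 10.0.0.5 (expiry=54+6=60). clock=54
Op 18: insert c.com -> 10.0.0.2 (expiry=54+3=57). clock=54
Op 19: insert c.com -> 10.0.0.4 (expiry=54+6=60). clock=54
Op 20: tick 7 -> clock=61. purged={b.com,c.com}
lookup b.com: not in cache (expired or never inserted)

Answer: NXDOMAIN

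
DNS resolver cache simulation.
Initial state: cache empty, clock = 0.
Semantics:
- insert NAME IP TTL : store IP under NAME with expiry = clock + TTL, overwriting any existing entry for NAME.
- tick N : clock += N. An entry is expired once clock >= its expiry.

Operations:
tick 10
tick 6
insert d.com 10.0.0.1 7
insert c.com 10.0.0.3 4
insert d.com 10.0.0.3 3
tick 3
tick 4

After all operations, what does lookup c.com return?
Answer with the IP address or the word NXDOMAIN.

Answer: NXDOMAIN

Derivation:
Op 1: tick 10 -> clock=10.
Op 2: tick 6 -> clock=16.
Op 3: insert d.com -> 10.0.0.1 (expiry=16+7=23). clock=16
Op 4: insert c.com -> 10.0.0.3 (expiry=16+4=20). clock=16
Op 5: insert d.com -> 10.0.0.3 (expiry=16+3=19). clock=16
Op 6: tick 3 -> clock=19. purged={d.com}
Op 7: tick 4 -> clock=23. purged={c.com}
lookup c.com: not in cache (expired or never inserted)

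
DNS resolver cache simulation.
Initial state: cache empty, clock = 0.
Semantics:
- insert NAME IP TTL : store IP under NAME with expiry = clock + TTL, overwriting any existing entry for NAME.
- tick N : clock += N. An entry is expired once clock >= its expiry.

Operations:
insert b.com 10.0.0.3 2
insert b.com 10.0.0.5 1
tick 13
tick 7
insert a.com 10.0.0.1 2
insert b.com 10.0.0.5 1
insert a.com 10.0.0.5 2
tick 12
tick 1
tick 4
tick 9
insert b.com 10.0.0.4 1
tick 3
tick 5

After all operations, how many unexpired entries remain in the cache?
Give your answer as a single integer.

Op 1: insert b.com -> 10.0.0.3 (expiry=0+2=2). clock=0
Op 2: insert b.com -> 10.0.0.5 (expiry=0+1=1). clock=0
Op 3: tick 13 -> clock=13. purged={b.com}
Op 4: tick 7 -> clock=20.
Op 5: insert a.com -> 10.0.0.1 (expiry=20+2=22). clock=20
Op 6: insert b.com -> 10.0.0.5 (expiry=20+1=21). clock=20
Op 7: insert a.com -> 10.0.0.5 (expiry=20+2=22). clock=20
Op 8: tick 12 -> clock=32. purged={a.com,b.com}
Op 9: tick 1 -> clock=33.
Op 10: tick 4 -> clock=37.
Op 11: tick 9 -> clock=46.
Op 12: insert b.com -> 10.0.0.4 (expiry=46+1=47). clock=46
Op 13: tick 3 -> clock=49. purged={b.com}
Op 14: tick 5 -> clock=54.
Final cache (unexpired): {} -> size=0

Answer: 0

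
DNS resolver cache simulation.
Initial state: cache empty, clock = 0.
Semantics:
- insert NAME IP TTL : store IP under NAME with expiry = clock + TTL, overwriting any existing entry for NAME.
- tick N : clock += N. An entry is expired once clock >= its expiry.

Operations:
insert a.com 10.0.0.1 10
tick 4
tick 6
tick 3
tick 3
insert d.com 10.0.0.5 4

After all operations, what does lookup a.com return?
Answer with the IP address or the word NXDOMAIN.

Answer: NXDOMAIN

Derivation:
Op 1: insert a.com -> 10.0.0.1 (expiry=0+10=10). clock=0
Op 2: tick 4 -> clock=4.
Op 3: tick 6 -> clock=10. purged={a.com}
Op 4: tick 3 -> clock=13.
Op 5: tick 3 -> clock=16.
Op 6: insert d.com -> 10.0.0.5 (expiry=16+4=20). clock=16
lookup a.com: not in cache (expired or never inserted)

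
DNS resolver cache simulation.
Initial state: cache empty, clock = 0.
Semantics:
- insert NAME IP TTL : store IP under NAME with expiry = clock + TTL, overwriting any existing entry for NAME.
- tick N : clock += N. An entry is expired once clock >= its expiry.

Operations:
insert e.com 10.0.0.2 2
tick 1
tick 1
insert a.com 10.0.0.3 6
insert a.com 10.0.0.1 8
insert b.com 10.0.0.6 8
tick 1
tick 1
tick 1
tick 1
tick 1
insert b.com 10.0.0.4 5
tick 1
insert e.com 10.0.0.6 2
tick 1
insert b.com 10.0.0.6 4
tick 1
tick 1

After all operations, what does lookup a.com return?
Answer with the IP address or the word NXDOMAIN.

Op 1: insert e.com -> 10.0.0.2 (expiry=0+2=2). clock=0
Op 2: tick 1 -> clock=1.
Op 3: tick 1 -> clock=2. purged={e.com}
Op 4: insert a.com -> 10.0.0.3 (expiry=2+6=8). clock=2
Op 5: insert a.com -> 10.0.0.1 (expiry=2+8=10). clock=2
Op 6: insert b.com -> 10.0.0.6 (expiry=2+8=10). clock=2
Op 7: tick 1 -> clock=3.
Op 8: tick 1 -> clock=4.
Op 9: tick 1 -> clock=5.
Op 10: tick 1 -> clock=6.
Op 11: tick 1 -> clock=7.
Op 12: insert b.com -> 10.0.0.4 (expiry=7+5=12). clock=7
Op 13: tick 1 -> clock=8.
Op 14: insert e.com -> 10.0.0.6 (expiry=8+2=10). clock=8
Op 15: tick 1 -> clock=9.
Op 16: insert b.com -> 10.0.0.6 (expiry=9+4=13). clock=9
Op 17: tick 1 -> clock=10. purged={a.com,e.com}
Op 18: tick 1 -> clock=11.
lookup a.com: not in cache (expired or never inserted)

Answer: NXDOMAIN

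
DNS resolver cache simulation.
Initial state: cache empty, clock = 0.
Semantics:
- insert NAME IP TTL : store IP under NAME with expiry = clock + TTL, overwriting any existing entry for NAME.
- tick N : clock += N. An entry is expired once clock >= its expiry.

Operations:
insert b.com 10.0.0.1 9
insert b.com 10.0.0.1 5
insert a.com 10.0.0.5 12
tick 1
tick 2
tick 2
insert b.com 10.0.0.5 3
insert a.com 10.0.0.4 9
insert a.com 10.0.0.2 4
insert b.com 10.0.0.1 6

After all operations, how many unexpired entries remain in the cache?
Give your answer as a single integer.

Op 1: insert b.com -> 10.0.0.1 (expiry=0+9=9). clock=0
Op 2: insert b.com -> 10.0.0.1 (expiry=0+5=5). clock=0
Op 3: insert a.com -> 10.0.0.5 (expiry=0+12=12). clock=0
Op 4: tick 1 -> clock=1.
Op 5: tick 2 -> clock=3.
Op 6: tick 2 -> clock=5. purged={b.com}
Op 7: insert b.com -> 10.0.0.5 (expiry=5+3=8). clock=5
Op 8: insert a.com -> 10.0.0.4 (expiry=5+9=14). clock=5
Op 9: insert a.com -> 10.0.0.2 (expiry=5+4=9). clock=5
Op 10: insert b.com -> 10.0.0.1 (expiry=5+6=11). clock=5
Final cache (unexpired): {a.com,b.com} -> size=2

Answer: 2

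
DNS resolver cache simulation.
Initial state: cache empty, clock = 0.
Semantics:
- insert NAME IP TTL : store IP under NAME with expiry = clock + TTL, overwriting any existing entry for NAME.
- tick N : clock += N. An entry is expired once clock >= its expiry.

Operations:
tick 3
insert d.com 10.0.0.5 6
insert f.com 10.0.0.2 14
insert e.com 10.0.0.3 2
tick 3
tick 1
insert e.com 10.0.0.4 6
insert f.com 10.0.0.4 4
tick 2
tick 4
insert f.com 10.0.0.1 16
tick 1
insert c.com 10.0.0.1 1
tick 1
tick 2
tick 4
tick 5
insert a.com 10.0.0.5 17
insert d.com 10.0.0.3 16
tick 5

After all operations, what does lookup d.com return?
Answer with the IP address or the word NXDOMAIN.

Op 1: tick 3 -> clock=3.
Op 2: insert d.com -> 10.0.0.5 (expiry=3+6=9). clock=3
Op 3: insert f.com -> 10.0.0.2 (expiry=3+14=17). clock=3
Op 4: insert e.com -> 10.0.0.3 (expiry=3+2=5). clock=3
Op 5: tick 3 -> clock=6. purged={e.com}
Op 6: tick 1 -> clock=7.
Op 7: insert e.com -> 10.0.0.4 (expiry=7+6=13). clock=7
Op 8: insert f.com -> 10.0.0.4 (expiry=7+4=11). clock=7
Op 9: tick 2 -> clock=9. purged={d.com}
Op 10: tick 4 -> clock=13. purged={e.com,f.com}
Op 11: insert f.com -> 10.0.0.1 (expiry=13+16=29). clock=13
Op 12: tick 1 -> clock=14.
Op 13: insert c.com -> 10.0.0.1 (expiry=14+1=15). clock=14
Op 14: tick 1 -> clock=15. purged={c.com}
Op 15: tick 2 -> clock=17.
Op 16: tick 4 -> clock=21.
Op 17: tick 5 -> clock=26.
Op 18: insert a.com -> 10.0.0.5 (expiry=26+17=43). clock=26
Op 19: insert d.com -> 10.0.0.3 (expiry=26+16=42). clock=26
Op 20: tick 5 -> clock=31. purged={f.com}
lookup d.com: present, ip=10.0.0.3 expiry=42 > clock=31

Answer: 10.0.0.3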